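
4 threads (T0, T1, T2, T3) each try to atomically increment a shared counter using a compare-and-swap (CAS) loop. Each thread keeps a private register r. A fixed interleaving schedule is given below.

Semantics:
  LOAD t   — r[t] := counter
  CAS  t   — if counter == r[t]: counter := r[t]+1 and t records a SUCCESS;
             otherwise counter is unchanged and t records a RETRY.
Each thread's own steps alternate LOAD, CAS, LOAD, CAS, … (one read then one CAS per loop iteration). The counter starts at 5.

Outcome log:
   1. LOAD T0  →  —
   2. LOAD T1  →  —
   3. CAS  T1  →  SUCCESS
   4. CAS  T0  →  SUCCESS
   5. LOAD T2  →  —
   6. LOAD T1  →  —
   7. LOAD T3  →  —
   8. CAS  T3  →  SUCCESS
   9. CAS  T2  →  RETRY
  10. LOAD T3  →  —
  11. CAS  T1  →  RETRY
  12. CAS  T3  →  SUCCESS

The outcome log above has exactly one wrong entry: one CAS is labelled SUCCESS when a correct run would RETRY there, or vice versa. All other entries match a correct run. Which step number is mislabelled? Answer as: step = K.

step = 4

Correct run:
1. LOAD T0 → mem=5 r[T0]=5 [LOAD]
2. LOAD T1 → mem=5 r[T1]=5 [LOAD]
3. CAS T1 → mem=6 r[T1]=5 [OK]
4. CAS T0 → mem=6 r[T0]=5 [RETRY]
5. LOAD T2 → mem=6 r[T2]=6 [LOAD]
6. LOAD T1 → mem=6 r[T1]=6 [LOAD]
7. LOAD T3 → mem=6 r[T3]=6 [LOAD]
8. CAS T3 → mem=7 r[T3]=6 [OK]
9. CAS T2 → mem=7 r[T2]=6 [RETRY]
10. LOAD T3 → mem=7 r[T3]=7 [LOAD]
11. CAS T1 → mem=7 r[T1]=6 [RETRY]
12. CAS T3 → mem=8 r[T3]=7 [OK]
Log disagrees first at step 4.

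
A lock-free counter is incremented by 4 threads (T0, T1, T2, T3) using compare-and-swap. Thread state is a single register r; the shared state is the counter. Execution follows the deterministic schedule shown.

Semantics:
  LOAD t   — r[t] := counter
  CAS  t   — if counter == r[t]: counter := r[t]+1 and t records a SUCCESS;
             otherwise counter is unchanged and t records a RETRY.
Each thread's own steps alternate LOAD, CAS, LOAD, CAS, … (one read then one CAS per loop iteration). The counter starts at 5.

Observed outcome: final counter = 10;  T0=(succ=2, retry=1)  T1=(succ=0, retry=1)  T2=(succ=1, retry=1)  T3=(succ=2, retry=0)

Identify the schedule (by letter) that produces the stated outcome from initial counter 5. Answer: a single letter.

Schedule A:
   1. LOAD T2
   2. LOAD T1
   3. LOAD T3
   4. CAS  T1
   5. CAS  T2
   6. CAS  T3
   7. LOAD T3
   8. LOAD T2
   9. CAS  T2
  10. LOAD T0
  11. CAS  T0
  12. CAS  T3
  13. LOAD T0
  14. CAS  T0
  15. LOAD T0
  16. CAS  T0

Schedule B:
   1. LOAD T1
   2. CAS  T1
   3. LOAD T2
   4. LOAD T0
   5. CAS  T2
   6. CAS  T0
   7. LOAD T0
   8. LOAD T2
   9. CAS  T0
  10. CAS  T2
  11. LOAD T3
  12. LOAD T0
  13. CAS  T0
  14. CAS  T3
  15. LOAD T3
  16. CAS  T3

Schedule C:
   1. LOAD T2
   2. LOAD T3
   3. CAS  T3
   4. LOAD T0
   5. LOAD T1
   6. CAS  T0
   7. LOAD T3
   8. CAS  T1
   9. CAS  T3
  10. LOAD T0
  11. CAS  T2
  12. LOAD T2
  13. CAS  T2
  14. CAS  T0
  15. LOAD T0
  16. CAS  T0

Simulating candidate C:
   1) LOAD T2:  M=5  r_T2=5
   2) LOAD T3:  M=5  r_T3=5
   3) CAS  T3:  M=6  r_T3=5 ✓
   4) LOAD T0:  M=6  r_T0=6
   5) LOAD T1:  M=6  r_T1=6
   6) CAS  T0:  M=7  r_T0=6 ✓
   7) LOAD T3:  M=7  r_T3=7
   8) CAS  T1:  M=7  r_T1=6 ✗
   9) CAS  T3:  M=8  r_T3=7 ✓
  10) LOAD T0:  M=8  r_T0=8
  11) CAS  T2:  M=8  r_T2=5 ✗
  12) LOAD T2:  M=8  r_T2=8
  13) CAS  T2:  M=9  r_T2=8 ✓
  14) CAS  T0:  M=9  r_T0=8 ✗
  15) LOAD T0:  M=9  r_T0=9
  16) CAS  T0:  M=10  r_T0=9 ✓

C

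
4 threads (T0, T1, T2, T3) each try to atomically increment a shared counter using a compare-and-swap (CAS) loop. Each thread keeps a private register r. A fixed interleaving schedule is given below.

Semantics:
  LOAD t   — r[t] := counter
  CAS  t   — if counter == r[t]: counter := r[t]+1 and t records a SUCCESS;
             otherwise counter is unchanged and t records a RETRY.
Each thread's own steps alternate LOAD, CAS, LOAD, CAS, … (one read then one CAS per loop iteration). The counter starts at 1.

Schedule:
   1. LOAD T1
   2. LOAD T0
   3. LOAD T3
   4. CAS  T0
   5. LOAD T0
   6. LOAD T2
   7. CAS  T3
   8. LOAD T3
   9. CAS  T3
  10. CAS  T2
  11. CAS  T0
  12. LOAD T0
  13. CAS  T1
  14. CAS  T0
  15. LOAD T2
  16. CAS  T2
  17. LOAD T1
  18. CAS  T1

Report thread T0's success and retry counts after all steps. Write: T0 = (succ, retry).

T0 = (2, 1)

#1 T1 reads 1
#2 T0 reads 1
#3 T3 reads 1
#4 T0 CAS(1→2) writes; counter now 2
#5 T0 reads 2
#6 T2 reads 2
#7 T3 CAS(1→2) fails; counter now 2
#8 T3 reads 2
#9 T3 CAS(2→3) writes; counter now 3
#10 T2 CAS(2→3) fails; counter now 3
#11 T0 CAS(2→3) fails; counter now 3
#12 T0 reads 3
#13 T1 CAS(1→2) fails; counter now 3
#14 T0 CAS(3→4) writes; counter now 4
#15 T2 reads 4
#16 T2 CAS(4→5) writes; counter now 5
#17 T1 reads 5
#18 T1 CAS(5→6) writes; counter now 6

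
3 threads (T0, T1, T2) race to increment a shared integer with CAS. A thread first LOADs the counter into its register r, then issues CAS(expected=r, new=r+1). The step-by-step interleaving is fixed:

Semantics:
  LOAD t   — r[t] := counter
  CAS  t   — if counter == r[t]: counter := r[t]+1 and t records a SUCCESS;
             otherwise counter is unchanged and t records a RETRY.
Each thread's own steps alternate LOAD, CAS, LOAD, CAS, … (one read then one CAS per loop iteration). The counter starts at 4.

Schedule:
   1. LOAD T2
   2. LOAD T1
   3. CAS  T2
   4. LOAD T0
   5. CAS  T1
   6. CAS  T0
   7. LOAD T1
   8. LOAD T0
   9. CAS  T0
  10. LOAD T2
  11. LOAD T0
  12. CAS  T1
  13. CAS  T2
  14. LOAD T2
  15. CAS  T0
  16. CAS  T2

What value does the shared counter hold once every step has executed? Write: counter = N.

counter = 9

[1] T2.load  rd  (counter 4, T2.r 4)
[2] T1.load  rd  (counter 4, T1.r 4)
[3] T2.cas  hit  (counter 5, T2.r 4)
[4] T0.load  rd  (counter 5, T0.r 5)
[5] T1.cas  miss  (counter 5, T1.r 4)
[6] T0.cas  hit  (counter 6, T0.r 5)
[7] T1.load  rd  (counter 6, T1.r 6)
[8] T0.load  rd  (counter 6, T0.r 6)
[9] T0.cas  hit  (counter 7, T0.r 6)
[10] T2.load  rd  (counter 7, T2.r 7)
[11] T0.load  rd  (counter 7, T0.r 7)
[12] T1.cas  miss  (counter 7, T1.r 6)
[13] T2.cas  hit  (counter 8, T2.r 7)
[14] T2.load  rd  (counter 8, T2.r 8)
[15] T0.cas  miss  (counter 8, T0.r 7)
[16] T2.cas  hit  (counter 9, T2.r 8)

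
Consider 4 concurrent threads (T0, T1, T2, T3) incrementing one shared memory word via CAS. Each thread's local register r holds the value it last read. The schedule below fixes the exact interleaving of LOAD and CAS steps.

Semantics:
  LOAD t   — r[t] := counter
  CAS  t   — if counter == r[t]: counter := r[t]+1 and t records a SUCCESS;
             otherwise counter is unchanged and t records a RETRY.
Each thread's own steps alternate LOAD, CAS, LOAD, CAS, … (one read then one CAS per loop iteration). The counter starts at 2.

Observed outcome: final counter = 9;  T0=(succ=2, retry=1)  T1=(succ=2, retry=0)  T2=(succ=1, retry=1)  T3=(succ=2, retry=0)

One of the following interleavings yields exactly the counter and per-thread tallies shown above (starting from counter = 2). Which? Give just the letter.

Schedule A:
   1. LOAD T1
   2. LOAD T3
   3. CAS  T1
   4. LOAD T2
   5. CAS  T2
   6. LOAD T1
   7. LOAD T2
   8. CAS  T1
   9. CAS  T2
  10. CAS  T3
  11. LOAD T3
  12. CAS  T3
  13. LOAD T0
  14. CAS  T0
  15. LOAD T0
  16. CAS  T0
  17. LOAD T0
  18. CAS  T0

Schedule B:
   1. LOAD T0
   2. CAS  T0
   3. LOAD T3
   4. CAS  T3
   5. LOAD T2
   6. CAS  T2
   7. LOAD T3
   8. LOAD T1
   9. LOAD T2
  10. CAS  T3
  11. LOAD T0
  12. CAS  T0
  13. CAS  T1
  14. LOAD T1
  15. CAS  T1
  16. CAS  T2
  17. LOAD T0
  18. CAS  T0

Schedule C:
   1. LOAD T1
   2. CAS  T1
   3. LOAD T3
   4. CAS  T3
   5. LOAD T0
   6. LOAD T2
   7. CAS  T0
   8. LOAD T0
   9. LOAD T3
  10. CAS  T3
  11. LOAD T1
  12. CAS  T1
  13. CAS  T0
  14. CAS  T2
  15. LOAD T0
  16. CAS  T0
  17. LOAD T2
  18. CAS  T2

C

Run C:
T1 LOAD — after: cnt=2, r=2 — load
T1 CAS — after: cnt=3, r=2 — ok
T3 LOAD — after: cnt=3, r=3 — load
T3 CAS — after: cnt=4, r=3 — ok
T0 LOAD — after: cnt=4, r=4 — load
T2 LOAD — after: cnt=4, r=4 — load
T0 CAS — after: cnt=5, r=4 — ok
T0 LOAD — after: cnt=5, r=5 — load
T3 LOAD — after: cnt=5, r=5 — load
T3 CAS — after: cnt=6, r=5 — ok
T1 LOAD — after: cnt=6, r=6 — load
T1 CAS — after: cnt=7, r=6 — ok
T0 CAS — after: cnt=7, r=5 — retry
T2 CAS — after: cnt=7, r=4 — retry
T0 LOAD — after: cnt=7, r=7 — load
T0 CAS — after: cnt=8, r=7 — ok
T2 LOAD — after: cnt=8, r=8 — load
T2 CAS — after: cnt=9, r=8 — ok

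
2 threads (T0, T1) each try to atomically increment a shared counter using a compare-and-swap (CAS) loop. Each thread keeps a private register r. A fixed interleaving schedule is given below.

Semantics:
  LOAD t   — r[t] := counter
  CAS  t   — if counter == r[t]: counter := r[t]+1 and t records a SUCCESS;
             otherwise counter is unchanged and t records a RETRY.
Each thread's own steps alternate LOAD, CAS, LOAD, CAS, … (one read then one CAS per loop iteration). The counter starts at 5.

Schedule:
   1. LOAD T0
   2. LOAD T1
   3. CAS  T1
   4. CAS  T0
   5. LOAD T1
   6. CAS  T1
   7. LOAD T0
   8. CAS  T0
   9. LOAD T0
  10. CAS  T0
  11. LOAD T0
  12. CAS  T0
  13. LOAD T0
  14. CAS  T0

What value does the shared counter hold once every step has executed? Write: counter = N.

[1] T0.load  rd  (counter 5, T0.r 5)
[2] T1.load  rd  (counter 5, T1.r 5)
[3] T1.cas  hit  (counter 6, T1.r 5)
[4] T0.cas  miss  (counter 6, T0.r 5)
[5] T1.load  rd  (counter 6, T1.r 6)
[6] T1.cas  hit  (counter 7, T1.r 6)
[7] T0.load  rd  (counter 7, T0.r 7)
[8] T0.cas  hit  (counter 8, T0.r 7)
[9] T0.load  rd  (counter 8, T0.r 8)
[10] T0.cas  hit  (counter 9, T0.r 8)
[11] T0.load  rd  (counter 9, T0.r 9)
[12] T0.cas  hit  (counter 10, T0.r 9)
[13] T0.load  rd  (counter 10, T0.r 10)
[14] T0.cas  hit  (counter 11, T0.r 10)

counter = 11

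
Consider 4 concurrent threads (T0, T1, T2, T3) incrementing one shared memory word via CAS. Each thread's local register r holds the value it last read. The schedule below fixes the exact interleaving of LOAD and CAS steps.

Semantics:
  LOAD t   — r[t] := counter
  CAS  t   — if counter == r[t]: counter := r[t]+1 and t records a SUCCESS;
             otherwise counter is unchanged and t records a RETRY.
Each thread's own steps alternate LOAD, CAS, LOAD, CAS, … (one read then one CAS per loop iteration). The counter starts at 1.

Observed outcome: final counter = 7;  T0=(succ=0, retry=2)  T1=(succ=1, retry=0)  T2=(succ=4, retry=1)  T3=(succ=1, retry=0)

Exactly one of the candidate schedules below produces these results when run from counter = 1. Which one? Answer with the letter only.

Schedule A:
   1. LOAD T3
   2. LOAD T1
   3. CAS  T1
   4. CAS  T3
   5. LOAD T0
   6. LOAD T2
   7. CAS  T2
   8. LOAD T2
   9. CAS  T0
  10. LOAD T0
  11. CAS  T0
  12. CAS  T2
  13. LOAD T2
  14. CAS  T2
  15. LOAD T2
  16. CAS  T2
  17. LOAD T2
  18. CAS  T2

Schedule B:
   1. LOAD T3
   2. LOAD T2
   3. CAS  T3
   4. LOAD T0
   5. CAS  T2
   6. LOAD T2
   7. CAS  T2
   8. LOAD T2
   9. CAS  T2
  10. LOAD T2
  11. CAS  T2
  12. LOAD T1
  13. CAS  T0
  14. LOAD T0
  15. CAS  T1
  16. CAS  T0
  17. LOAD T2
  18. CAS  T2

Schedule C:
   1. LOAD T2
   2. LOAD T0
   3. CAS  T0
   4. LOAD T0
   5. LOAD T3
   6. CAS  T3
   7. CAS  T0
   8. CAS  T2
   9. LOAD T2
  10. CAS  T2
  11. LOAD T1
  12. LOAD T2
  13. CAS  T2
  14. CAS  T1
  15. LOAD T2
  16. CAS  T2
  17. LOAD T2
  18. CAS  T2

Run B:
1. LOAD T3 → mem=1 r[T3]=1 [LOAD]
2. LOAD T2 → mem=1 r[T2]=1 [LOAD]
3. CAS T3 → mem=2 r[T3]=1 [OK]
4. LOAD T0 → mem=2 r[T0]=2 [LOAD]
5. CAS T2 → mem=2 r[T2]=1 [RETRY]
6. LOAD T2 → mem=2 r[T2]=2 [LOAD]
7. CAS T2 → mem=3 r[T2]=2 [OK]
8. LOAD T2 → mem=3 r[T2]=3 [LOAD]
9. CAS T2 → mem=4 r[T2]=3 [OK]
10. LOAD T2 → mem=4 r[T2]=4 [LOAD]
11. CAS T2 → mem=5 r[T2]=4 [OK]
12. LOAD T1 → mem=5 r[T1]=5 [LOAD]
13. CAS T0 → mem=5 r[T0]=2 [RETRY]
14. LOAD T0 → mem=5 r[T0]=5 [LOAD]
15. CAS T1 → mem=6 r[T1]=5 [OK]
16. CAS T0 → mem=6 r[T0]=5 [RETRY]
17. LOAD T2 → mem=6 r[T2]=6 [LOAD]
18. CAS T2 → mem=7 r[T2]=6 [OK]

B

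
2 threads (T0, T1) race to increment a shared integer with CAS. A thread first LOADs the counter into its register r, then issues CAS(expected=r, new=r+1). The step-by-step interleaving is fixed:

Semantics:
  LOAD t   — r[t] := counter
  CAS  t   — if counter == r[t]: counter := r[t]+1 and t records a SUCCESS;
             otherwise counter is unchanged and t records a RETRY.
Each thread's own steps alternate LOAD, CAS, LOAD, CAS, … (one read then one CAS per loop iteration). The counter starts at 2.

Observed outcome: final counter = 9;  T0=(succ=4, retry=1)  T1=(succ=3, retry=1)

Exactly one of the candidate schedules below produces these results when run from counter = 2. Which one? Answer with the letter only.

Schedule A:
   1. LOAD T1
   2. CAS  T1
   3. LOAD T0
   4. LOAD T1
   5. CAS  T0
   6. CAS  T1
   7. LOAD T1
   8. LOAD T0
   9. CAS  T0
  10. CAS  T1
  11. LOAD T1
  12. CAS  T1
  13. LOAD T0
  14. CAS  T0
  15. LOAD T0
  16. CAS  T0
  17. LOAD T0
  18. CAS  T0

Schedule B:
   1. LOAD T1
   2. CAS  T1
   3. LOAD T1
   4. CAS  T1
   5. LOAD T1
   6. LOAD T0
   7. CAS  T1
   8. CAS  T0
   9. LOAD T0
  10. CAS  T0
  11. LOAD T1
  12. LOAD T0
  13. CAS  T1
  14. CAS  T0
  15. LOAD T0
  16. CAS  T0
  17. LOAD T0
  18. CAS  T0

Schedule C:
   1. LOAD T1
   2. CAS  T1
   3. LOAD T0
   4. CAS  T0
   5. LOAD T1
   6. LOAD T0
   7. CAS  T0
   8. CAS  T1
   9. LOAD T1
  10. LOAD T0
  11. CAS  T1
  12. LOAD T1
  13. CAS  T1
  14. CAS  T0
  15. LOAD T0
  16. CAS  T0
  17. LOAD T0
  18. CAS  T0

Run C:
[1] T1.load  rd  (counter 2, T1.r 2)
[2] T1.cas  hit  (counter 3, T1.r 2)
[3] T0.load  rd  (counter 3, T0.r 3)
[4] T0.cas  hit  (counter 4, T0.r 3)
[5] T1.load  rd  (counter 4, T1.r 4)
[6] T0.load  rd  (counter 4, T0.r 4)
[7] T0.cas  hit  (counter 5, T0.r 4)
[8] T1.cas  miss  (counter 5, T1.r 4)
[9] T1.load  rd  (counter 5, T1.r 5)
[10] T0.load  rd  (counter 5, T0.r 5)
[11] T1.cas  hit  (counter 6, T1.r 5)
[12] T1.load  rd  (counter 6, T1.r 6)
[13] T1.cas  hit  (counter 7, T1.r 6)
[14] T0.cas  miss  (counter 7, T0.r 5)
[15] T0.load  rd  (counter 7, T0.r 7)
[16] T0.cas  hit  (counter 8, T0.r 7)
[17] T0.load  rd  (counter 8, T0.r 8)
[18] T0.cas  hit  (counter 9, T0.r 8)

C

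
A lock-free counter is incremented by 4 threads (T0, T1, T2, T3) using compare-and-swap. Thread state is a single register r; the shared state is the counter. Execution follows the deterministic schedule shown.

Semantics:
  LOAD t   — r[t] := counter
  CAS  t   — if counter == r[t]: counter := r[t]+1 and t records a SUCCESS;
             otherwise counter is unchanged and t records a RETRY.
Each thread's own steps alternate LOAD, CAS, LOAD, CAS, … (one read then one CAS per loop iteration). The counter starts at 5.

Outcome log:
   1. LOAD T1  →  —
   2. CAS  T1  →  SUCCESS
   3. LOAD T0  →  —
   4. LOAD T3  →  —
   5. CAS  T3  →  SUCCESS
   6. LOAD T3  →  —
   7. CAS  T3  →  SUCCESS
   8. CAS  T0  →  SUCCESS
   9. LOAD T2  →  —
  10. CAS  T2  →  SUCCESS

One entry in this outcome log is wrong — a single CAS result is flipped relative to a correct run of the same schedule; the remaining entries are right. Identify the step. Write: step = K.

Correct run:
   1) LOAD T1:  M=5  r_T1=5
   2) CAS  T1:  M=6  r_T1=5 ✓
   3) LOAD T0:  M=6  r_T0=6
   4) LOAD T3:  M=6  r_T3=6
   5) CAS  T3:  M=7  r_T3=6 ✓
   6) LOAD T3:  M=7  r_T3=7
   7) CAS  T3:  M=8  r_T3=7 ✓
   8) CAS  T0:  M=8  r_T0=6 ✗
   9) LOAD T2:  M=8  r_T2=8
  10) CAS  T2:  M=9  r_T2=8 ✓
Flip is step 8.

step = 8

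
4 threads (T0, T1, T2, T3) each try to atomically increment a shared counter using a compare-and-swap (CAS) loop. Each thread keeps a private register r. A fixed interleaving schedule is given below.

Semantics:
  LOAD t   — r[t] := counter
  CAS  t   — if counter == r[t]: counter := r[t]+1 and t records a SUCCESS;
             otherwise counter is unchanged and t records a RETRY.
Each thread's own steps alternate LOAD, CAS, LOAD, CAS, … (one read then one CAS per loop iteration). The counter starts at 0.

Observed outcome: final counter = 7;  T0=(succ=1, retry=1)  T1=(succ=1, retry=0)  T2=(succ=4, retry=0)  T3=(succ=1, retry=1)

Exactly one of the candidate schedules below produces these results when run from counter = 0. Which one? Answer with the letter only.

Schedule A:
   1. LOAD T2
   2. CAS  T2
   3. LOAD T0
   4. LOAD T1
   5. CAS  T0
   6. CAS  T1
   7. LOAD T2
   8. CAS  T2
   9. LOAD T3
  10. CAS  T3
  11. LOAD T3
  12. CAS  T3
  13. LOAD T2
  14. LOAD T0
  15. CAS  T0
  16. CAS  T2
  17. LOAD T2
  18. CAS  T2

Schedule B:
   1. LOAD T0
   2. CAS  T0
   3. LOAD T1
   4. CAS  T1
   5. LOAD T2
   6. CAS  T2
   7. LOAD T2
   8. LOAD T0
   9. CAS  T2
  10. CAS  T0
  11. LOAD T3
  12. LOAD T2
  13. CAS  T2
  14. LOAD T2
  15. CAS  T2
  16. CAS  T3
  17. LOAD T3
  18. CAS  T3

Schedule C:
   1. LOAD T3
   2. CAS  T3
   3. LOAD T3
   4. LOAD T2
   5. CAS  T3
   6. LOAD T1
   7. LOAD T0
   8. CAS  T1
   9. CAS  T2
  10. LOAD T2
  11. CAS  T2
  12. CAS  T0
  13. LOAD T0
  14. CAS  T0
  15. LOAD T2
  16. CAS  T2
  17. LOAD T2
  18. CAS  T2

B

Run B:
   1) LOAD T0:  M=0  r_T0=0
   2) CAS  T0:  M=1  r_T0=0 ✓
   3) LOAD T1:  M=1  r_T1=1
   4) CAS  T1:  M=2  r_T1=1 ✓
   5) LOAD T2:  M=2  r_T2=2
   6) CAS  T2:  M=3  r_T2=2 ✓
   7) LOAD T2:  M=3  r_T2=3
   8) LOAD T0:  M=3  r_T0=3
   9) CAS  T2:  M=4  r_T2=3 ✓
  10) CAS  T0:  M=4  r_T0=3 ✗
  11) LOAD T3:  M=4  r_T3=4
  12) LOAD T2:  M=4  r_T2=4
  13) CAS  T2:  M=5  r_T2=4 ✓
  14) LOAD T2:  M=5  r_T2=5
  15) CAS  T2:  M=6  r_T2=5 ✓
  16) CAS  T3:  M=6  r_T3=4 ✗
  17) LOAD T3:  M=6  r_T3=6
  18) CAS  T3:  M=7  r_T3=6 ✓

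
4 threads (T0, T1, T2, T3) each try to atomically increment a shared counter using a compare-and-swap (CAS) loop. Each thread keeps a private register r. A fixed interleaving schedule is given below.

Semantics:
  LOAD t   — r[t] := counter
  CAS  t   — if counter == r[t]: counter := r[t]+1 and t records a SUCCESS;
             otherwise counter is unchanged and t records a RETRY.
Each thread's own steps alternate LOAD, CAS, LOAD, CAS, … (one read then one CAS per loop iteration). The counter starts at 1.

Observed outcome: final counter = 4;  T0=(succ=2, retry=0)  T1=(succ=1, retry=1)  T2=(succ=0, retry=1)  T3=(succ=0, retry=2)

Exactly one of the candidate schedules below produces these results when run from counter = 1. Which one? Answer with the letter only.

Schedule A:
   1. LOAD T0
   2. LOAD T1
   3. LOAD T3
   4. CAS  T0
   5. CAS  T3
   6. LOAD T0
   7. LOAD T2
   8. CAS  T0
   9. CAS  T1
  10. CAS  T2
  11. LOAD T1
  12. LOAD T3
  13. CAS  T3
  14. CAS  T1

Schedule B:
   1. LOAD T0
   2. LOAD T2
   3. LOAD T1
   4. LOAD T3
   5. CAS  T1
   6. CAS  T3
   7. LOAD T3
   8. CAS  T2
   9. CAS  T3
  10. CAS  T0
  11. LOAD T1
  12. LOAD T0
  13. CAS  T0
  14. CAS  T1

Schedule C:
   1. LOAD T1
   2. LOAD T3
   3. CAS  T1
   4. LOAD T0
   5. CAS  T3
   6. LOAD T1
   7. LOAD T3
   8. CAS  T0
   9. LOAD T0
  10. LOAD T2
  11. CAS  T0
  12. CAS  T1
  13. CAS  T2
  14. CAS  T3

Simulating candidate C:
T1 LOAD — after: cnt=1, r=1 — load
T3 LOAD — after: cnt=1, r=1 — load
T1 CAS — after: cnt=2, r=1 — ok
T0 LOAD — after: cnt=2, r=2 — load
T3 CAS — after: cnt=2, r=1 — retry
T1 LOAD — after: cnt=2, r=2 — load
T3 LOAD — after: cnt=2, r=2 — load
T0 CAS — after: cnt=3, r=2 — ok
T0 LOAD — after: cnt=3, r=3 — load
T2 LOAD — after: cnt=3, r=3 — load
T0 CAS — after: cnt=4, r=3 — ok
T1 CAS — after: cnt=4, r=2 — retry
T2 CAS — after: cnt=4, r=3 — retry
T3 CAS — after: cnt=4, r=2 — retry

C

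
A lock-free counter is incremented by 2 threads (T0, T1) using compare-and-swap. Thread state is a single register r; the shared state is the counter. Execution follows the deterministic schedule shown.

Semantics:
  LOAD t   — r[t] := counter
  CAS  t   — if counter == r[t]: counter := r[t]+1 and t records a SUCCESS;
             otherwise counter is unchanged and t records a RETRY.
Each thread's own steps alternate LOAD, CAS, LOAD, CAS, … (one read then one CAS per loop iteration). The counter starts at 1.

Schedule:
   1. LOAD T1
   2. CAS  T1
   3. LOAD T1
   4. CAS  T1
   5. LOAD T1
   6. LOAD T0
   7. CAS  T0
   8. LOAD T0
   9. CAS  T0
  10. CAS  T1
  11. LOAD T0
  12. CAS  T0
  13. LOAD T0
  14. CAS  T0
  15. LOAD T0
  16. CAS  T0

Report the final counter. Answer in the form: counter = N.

counter = 8

[1] T1.load  rd  (counter 1, T1.r 1)
[2] T1.cas  hit  (counter 2, T1.r 1)
[3] T1.load  rd  (counter 2, T1.r 2)
[4] T1.cas  hit  (counter 3, T1.r 2)
[5] T1.load  rd  (counter 3, T1.r 3)
[6] T0.load  rd  (counter 3, T0.r 3)
[7] T0.cas  hit  (counter 4, T0.r 3)
[8] T0.load  rd  (counter 4, T0.r 4)
[9] T0.cas  hit  (counter 5, T0.r 4)
[10] T1.cas  miss  (counter 5, T1.r 3)
[11] T0.load  rd  (counter 5, T0.r 5)
[12] T0.cas  hit  (counter 6, T0.r 5)
[13] T0.load  rd  (counter 6, T0.r 6)
[14] T0.cas  hit  (counter 7, T0.r 6)
[15] T0.load  rd  (counter 7, T0.r 7)
[16] T0.cas  hit  (counter 8, T0.r 7)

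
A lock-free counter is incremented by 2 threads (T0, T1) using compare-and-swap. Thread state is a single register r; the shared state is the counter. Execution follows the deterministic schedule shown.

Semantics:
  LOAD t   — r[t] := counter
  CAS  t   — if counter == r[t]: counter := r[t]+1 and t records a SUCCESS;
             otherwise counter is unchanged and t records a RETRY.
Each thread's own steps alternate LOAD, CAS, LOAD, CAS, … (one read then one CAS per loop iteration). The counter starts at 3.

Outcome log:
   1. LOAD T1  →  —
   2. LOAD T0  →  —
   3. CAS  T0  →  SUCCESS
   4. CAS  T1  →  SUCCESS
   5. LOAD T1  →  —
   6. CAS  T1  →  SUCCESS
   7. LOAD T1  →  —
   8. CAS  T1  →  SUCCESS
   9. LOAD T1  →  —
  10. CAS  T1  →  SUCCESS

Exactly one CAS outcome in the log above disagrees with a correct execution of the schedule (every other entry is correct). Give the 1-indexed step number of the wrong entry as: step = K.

Re-executing:
[1] T1.load  rd  (counter 3, T1.r 3)
[2] T0.load  rd  (counter 3, T0.r 3)
[3] T0.cas  hit  (counter 4, T0.r 3)
[4] T1.cas  miss  (counter 4, T1.r 3)
[5] T1.load  rd  (counter 4, T1.r 4)
[6] T1.cas  hit  (counter 5, T1.r 4)
[7] T1.load  rd  (counter 5, T1.r 5)
[8] T1.cas  hit  (counter 6, T1.r 5)
[9] T1.load  rd  (counter 6, T1.r 6)
[10] T1.cas  hit  (counter 7, T1.r 6)
Flip is step 4.

step = 4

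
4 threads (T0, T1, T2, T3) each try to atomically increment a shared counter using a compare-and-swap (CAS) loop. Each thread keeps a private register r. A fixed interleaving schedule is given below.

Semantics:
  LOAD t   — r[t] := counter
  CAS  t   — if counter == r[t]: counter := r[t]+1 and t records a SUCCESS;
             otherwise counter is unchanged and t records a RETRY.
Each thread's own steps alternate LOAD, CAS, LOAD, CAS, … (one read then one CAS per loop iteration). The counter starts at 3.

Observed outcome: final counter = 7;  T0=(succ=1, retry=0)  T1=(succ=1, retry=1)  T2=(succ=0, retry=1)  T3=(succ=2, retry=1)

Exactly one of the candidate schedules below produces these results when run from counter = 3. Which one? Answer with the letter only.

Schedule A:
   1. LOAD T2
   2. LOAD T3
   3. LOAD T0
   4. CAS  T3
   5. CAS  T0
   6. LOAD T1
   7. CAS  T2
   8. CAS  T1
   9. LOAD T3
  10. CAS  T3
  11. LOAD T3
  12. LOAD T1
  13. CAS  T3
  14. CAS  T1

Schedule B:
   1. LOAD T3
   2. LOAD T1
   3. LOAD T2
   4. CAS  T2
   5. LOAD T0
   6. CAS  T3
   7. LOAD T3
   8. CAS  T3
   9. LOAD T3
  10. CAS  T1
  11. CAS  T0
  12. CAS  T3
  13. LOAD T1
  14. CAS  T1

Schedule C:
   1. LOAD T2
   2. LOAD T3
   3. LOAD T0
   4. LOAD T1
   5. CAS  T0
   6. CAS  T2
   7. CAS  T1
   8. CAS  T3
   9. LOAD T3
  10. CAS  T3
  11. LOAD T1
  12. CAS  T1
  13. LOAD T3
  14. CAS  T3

Simulating candidate C:
1. LOAD T2 → mem=3 r[T2]=3 [LOAD]
2. LOAD T3 → mem=3 r[T3]=3 [LOAD]
3. LOAD T0 → mem=3 r[T0]=3 [LOAD]
4. LOAD T1 → mem=3 r[T1]=3 [LOAD]
5. CAS T0 → mem=4 r[T0]=3 [OK]
6. CAS T2 → mem=4 r[T2]=3 [RETRY]
7. CAS T1 → mem=4 r[T1]=3 [RETRY]
8. CAS T3 → mem=4 r[T3]=3 [RETRY]
9. LOAD T3 → mem=4 r[T3]=4 [LOAD]
10. CAS T3 → mem=5 r[T3]=4 [OK]
11. LOAD T1 → mem=5 r[T1]=5 [LOAD]
12. CAS T1 → mem=6 r[T1]=5 [OK]
13. LOAD T3 → mem=6 r[T3]=6 [LOAD]
14. CAS T3 → mem=7 r[T3]=6 [OK]

C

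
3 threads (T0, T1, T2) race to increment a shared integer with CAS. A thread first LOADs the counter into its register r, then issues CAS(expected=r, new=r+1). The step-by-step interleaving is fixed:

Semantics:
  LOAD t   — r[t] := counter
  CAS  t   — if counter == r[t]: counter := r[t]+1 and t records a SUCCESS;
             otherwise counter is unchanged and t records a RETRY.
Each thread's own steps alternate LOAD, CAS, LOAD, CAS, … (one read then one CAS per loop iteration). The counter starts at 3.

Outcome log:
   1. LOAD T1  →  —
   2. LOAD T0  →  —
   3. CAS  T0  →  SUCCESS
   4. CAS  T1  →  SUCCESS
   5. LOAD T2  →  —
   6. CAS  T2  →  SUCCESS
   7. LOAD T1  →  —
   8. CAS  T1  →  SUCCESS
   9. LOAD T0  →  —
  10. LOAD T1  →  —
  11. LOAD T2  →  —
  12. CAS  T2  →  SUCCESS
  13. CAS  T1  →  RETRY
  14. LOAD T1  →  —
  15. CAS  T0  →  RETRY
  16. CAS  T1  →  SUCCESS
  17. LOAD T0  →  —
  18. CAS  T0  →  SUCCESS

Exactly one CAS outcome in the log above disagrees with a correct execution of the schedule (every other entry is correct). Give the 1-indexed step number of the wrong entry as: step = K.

step = 4

Re-executing:
   1) LOAD T1:  M=3  r_T1=3
   2) LOAD T0:  M=3  r_T0=3
   3) CAS  T0:  M=4  r_T0=3 ✓
   4) CAS  T1:  M=4  r_T1=3 ✗
   5) LOAD T2:  M=4  r_T2=4
   6) CAS  T2:  M=5  r_T2=4 ✓
   7) LOAD T1:  M=5  r_T1=5
   8) CAS  T1:  M=6  r_T1=5 ✓
   9) LOAD T0:  M=6  r_T0=6
  10) LOAD T1:  M=6  r_T1=6
  11) LOAD T2:  M=6  r_T2=6
  12) CAS  T2:  M=7  r_T2=6 ✓
  13) CAS  T1:  M=7  r_T1=6 ✗
  14) LOAD T1:  M=7  r_T1=7
  15) CAS  T0:  M=7  r_T0=6 ✗
  16) CAS  T1:  M=8  r_T1=7 ✓
  17) LOAD T0:  M=8  r_T0=8
  18) CAS  T0:  M=9  r_T0=8 ✓
Mismatch at 4.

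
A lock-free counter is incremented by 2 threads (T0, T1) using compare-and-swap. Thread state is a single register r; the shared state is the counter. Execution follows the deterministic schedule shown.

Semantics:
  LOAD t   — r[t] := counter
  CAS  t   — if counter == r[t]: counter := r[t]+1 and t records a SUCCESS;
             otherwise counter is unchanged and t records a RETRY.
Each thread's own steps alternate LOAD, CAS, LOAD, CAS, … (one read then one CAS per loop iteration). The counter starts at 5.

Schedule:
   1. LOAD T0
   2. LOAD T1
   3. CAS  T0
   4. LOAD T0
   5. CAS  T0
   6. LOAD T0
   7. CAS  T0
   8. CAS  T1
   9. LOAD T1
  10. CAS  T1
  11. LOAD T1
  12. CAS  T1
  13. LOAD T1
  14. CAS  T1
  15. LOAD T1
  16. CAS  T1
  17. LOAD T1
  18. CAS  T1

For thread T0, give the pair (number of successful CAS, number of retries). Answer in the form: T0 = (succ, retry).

   1) LOAD T0:  M=5  r_T0=5
   2) LOAD T1:  M=5  r_T1=5
   3) CAS  T0:  M=6  r_T0=5 ✓
   4) LOAD T0:  M=6  r_T0=6
   5) CAS  T0:  M=7  r_T0=6 ✓
   6) LOAD T0:  M=7  r_T0=7
   7) CAS  T0:  M=8  r_T0=7 ✓
   8) CAS  T1:  M=8  r_T1=5 ✗
   9) LOAD T1:  M=8  r_T1=8
  10) CAS  T1:  M=9  r_T1=8 ✓
  11) LOAD T1:  M=9  r_T1=9
  12) CAS  T1:  M=10  r_T1=9 ✓
  13) LOAD T1:  M=10  r_T1=10
  14) CAS  T1:  M=11  r_T1=10 ✓
  15) LOAD T1:  M=11  r_T1=11
  16) CAS  T1:  M=12  r_T1=11 ✓
  17) LOAD T1:  M=12  r_T1=12
  18) CAS  T1:  M=13  r_T1=12 ✓

T0 = (3, 0)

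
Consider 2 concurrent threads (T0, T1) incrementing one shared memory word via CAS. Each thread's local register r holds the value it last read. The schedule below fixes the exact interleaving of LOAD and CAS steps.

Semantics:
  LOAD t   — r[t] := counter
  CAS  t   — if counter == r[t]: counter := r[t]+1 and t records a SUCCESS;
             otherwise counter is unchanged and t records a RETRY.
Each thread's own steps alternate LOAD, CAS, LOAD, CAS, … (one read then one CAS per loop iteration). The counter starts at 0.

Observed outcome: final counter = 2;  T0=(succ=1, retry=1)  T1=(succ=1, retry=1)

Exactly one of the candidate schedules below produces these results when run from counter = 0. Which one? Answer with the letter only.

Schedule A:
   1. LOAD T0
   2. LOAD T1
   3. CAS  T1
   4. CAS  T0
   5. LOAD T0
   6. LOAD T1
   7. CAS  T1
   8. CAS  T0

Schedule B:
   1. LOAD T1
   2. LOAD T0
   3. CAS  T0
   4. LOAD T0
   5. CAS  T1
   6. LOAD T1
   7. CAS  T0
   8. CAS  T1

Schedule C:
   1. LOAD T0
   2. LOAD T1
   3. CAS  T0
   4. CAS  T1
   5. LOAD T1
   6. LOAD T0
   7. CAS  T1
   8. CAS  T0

Tracing schedule C:
#1 T0 reads 0
#2 T1 reads 0
#3 T0 CAS(0→1) writes; counter now 1
#4 T1 CAS(0→1) fails; counter now 1
#5 T1 reads 1
#6 T0 reads 1
#7 T1 CAS(1→2) writes; counter now 2
#8 T0 CAS(1→2) fails; counter now 2

C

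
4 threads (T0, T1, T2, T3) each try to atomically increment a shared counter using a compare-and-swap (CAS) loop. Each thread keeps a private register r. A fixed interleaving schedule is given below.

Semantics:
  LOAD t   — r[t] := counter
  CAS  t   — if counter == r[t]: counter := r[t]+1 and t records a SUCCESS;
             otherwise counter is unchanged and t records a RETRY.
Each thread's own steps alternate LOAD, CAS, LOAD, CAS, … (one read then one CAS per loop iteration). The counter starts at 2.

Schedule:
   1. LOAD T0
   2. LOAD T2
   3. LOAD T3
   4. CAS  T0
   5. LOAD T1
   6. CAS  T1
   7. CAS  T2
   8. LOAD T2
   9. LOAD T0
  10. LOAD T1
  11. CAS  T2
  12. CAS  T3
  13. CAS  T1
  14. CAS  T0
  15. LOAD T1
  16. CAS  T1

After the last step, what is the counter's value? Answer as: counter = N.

counter = 6

   1) LOAD T0:  M=2  r_T0=2
   2) LOAD T2:  M=2  r_T2=2
   3) LOAD T3:  M=2  r_T3=2
   4) CAS  T0:  M=3  r_T0=2 ✓
   5) LOAD T1:  M=3  r_T1=3
   6) CAS  T1:  M=4  r_T1=3 ✓
   7) CAS  T2:  M=4  r_T2=2 ✗
   8) LOAD T2:  M=4  r_T2=4
   9) LOAD T0:  M=4  r_T0=4
  10) LOAD T1:  M=4  r_T1=4
  11) CAS  T2:  M=5  r_T2=4 ✓
  12) CAS  T3:  M=5  r_T3=2 ✗
  13) CAS  T1:  M=5  r_T1=4 ✗
  14) CAS  T0:  M=5  r_T0=4 ✗
  15) LOAD T1:  M=5  r_T1=5
  16) CAS  T1:  M=6  r_T1=5 ✓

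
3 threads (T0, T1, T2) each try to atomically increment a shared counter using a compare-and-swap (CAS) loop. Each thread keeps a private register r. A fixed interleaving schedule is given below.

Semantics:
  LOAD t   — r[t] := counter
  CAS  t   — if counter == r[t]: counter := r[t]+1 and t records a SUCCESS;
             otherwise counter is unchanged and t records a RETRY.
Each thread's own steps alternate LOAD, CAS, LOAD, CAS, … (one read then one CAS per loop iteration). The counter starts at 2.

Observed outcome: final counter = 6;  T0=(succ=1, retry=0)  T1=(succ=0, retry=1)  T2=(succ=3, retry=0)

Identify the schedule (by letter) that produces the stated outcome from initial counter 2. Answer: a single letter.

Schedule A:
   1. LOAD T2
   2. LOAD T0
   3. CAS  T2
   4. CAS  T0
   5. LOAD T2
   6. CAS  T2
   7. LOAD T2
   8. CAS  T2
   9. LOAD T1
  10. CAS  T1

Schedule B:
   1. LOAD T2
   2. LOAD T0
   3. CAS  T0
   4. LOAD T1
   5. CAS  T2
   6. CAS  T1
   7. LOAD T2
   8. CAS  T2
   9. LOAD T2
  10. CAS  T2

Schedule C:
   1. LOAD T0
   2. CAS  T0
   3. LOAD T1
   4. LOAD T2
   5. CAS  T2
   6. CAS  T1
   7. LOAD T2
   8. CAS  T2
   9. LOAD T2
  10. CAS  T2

Tracing schedule C:
1. LOAD T0 → mem=2 r[T0]=2 [LOAD]
2. CAS T0 → mem=3 r[T0]=2 [OK]
3. LOAD T1 → mem=3 r[T1]=3 [LOAD]
4. LOAD T2 → mem=3 r[T2]=3 [LOAD]
5. CAS T2 → mem=4 r[T2]=3 [OK]
6. CAS T1 → mem=4 r[T1]=3 [RETRY]
7. LOAD T2 → mem=4 r[T2]=4 [LOAD]
8. CAS T2 → mem=5 r[T2]=4 [OK]
9. LOAD T2 → mem=5 r[T2]=5 [LOAD]
10. CAS T2 → mem=6 r[T2]=5 [OK]

C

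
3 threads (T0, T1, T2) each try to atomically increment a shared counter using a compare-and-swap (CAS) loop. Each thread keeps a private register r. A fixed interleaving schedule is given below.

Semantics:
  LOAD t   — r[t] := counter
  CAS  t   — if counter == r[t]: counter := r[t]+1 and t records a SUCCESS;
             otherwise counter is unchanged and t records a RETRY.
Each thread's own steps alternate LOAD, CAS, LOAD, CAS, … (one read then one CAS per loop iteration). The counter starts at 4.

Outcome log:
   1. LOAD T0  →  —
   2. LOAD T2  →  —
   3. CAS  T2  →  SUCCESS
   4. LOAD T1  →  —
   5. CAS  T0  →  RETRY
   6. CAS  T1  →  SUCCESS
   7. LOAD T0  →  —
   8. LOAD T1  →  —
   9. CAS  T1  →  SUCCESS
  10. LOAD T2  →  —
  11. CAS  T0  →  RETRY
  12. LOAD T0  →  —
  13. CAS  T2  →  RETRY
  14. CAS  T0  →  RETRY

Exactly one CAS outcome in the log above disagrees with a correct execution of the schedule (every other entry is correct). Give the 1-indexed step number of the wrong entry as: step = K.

Reference trace:
   1) LOAD T0:  M=4  r_T0=4
   2) LOAD T2:  M=4  r_T2=4
   3) CAS  T2:  M=5  r_T2=4 ✓
   4) LOAD T1:  M=5  r_T1=5
   5) CAS  T0:  M=5  r_T0=4 ✗
   6) CAS  T1:  M=6  r_T1=5 ✓
   7) LOAD T0:  M=6  r_T0=6
   8) LOAD T1:  M=6  r_T1=6
   9) CAS  T1:  M=7  r_T1=6 ✓
  10) LOAD T2:  M=7  r_T2=7
  11) CAS  T0:  M=7  r_T0=6 ✗
  12) LOAD T0:  M=7  r_T0=7
  13) CAS  T2:  M=8  r_T2=7 ✓
  14) CAS  T0:  M=8  r_T0=7 ✗
Mismatch at 13.

step = 13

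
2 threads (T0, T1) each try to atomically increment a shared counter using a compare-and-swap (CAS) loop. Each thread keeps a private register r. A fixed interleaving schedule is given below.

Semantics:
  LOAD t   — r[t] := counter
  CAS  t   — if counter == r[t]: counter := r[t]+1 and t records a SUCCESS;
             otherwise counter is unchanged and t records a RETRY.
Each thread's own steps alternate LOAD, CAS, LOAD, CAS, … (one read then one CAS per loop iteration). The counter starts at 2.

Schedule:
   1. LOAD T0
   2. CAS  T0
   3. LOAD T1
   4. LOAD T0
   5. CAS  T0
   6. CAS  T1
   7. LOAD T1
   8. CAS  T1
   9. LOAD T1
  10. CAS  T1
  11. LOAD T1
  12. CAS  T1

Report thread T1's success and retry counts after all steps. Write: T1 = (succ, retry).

1. LOAD T0 → mem=2 r[T0]=2 [LOAD]
2. CAS T0 → mem=3 r[T0]=2 [OK]
3. LOAD T1 → mem=3 r[T1]=3 [LOAD]
4. LOAD T0 → mem=3 r[T0]=3 [LOAD]
5. CAS T0 → mem=4 r[T0]=3 [OK]
6. CAS T1 → mem=4 r[T1]=3 [RETRY]
7. LOAD T1 → mem=4 r[T1]=4 [LOAD]
8. CAS T1 → mem=5 r[T1]=4 [OK]
9. LOAD T1 → mem=5 r[T1]=5 [LOAD]
10. CAS T1 → mem=6 r[T1]=5 [OK]
11. LOAD T1 → mem=6 r[T1]=6 [LOAD]
12. CAS T1 → mem=7 r[T1]=6 [OK]

T1 = (3, 1)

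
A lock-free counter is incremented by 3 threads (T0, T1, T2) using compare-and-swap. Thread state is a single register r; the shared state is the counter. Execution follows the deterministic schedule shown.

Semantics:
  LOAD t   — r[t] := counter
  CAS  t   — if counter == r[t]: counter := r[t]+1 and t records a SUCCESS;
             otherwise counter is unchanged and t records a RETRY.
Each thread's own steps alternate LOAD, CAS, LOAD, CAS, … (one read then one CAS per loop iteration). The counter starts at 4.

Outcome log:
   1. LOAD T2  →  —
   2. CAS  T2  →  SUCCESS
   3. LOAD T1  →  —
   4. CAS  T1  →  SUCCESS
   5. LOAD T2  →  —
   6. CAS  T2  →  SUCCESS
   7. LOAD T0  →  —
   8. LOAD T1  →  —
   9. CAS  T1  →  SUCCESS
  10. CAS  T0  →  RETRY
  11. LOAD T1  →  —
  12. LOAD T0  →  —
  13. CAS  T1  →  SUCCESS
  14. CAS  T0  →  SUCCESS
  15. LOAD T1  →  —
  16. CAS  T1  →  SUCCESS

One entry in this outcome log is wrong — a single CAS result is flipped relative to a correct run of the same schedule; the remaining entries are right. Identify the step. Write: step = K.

Re-executing:
step 1: T2 LOAD ⇒ load; ctr=4 reg=4
step 2: T2 CAS ⇒ ok; ctr=5 reg=4
step 3: T1 LOAD ⇒ load; ctr=5 reg=5
step 4: T1 CAS ⇒ ok; ctr=6 reg=5
step 5: T2 LOAD ⇒ load; ctr=6 reg=6
step 6: T2 CAS ⇒ ok; ctr=7 reg=6
step 7: T0 LOAD ⇒ load; ctr=7 reg=7
step 8: T1 LOAD ⇒ load; ctr=7 reg=7
step 9: T1 CAS ⇒ ok; ctr=8 reg=7
step 10: T0 CAS ⇒ retry; ctr=8 reg=7
step 11: T1 LOAD ⇒ load; ctr=8 reg=8
step 12: T0 LOAD ⇒ load; ctr=8 reg=8
step 13: T1 CAS ⇒ ok; ctr=9 reg=8
step 14: T0 CAS ⇒ retry; ctr=9 reg=8
step 15: T1 LOAD ⇒ load; ctr=9 reg=9
step 16: T1 CAS ⇒ ok; ctr=10 reg=9
Log disagrees first at step 14.

step = 14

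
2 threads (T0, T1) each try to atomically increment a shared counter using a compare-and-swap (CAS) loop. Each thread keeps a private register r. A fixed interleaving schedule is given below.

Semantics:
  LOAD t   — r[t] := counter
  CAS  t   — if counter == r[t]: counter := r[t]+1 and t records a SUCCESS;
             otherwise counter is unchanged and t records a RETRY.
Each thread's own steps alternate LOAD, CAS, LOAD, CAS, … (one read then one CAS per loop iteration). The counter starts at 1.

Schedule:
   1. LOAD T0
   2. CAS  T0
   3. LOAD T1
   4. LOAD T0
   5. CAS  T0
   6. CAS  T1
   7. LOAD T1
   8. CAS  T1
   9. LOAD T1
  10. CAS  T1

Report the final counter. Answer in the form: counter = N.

   1) LOAD T0:  M=1  r_T0=1
   2) CAS  T0:  M=2  r_T0=1 ✓
   3) LOAD T1:  M=2  r_T1=2
   4) LOAD T0:  M=2  r_T0=2
   5) CAS  T0:  M=3  r_T0=2 ✓
   6) CAS  T1:  M=3  r_T1=2 ✗
   7) LOAD T1:  M=3  r_T1=3
   8) CAS  T1:  M=4  r_T1=3 ✓
   9) LOAD T1:  M=4  r_T1=4
  10) CAS  T1:  M=5  r_T1=4 ✓

counter = 5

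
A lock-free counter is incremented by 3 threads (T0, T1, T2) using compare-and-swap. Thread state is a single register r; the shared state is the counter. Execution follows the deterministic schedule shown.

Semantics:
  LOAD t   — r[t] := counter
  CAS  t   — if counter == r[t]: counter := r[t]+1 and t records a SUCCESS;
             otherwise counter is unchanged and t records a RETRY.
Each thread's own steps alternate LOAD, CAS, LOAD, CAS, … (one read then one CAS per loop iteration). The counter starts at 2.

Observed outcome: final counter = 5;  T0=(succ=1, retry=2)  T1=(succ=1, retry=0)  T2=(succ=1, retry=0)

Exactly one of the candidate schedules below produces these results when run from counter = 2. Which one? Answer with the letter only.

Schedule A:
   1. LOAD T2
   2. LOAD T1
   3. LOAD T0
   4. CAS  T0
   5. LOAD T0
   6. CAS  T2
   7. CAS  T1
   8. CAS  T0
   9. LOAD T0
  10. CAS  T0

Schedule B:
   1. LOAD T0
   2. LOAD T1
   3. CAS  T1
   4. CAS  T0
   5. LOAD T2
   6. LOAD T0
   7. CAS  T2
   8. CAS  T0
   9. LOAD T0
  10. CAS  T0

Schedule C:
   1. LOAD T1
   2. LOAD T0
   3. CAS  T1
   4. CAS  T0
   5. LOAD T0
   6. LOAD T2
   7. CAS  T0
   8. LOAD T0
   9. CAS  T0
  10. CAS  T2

B

Run B:
#1 T0 reads 2
#2 T1 reads 2
#3 T1 CAS(2→3) writes; counter now 3
#4 T0 CAS(2→3) fails; counter now 3
#5 T2 reads 3
#6 T0 reads 3
#7 T2 CAS(3→4) writes; counter now 4
#8 T0 CAS(3→4) fails; counter now 4
#9 T0 reads 4
#10 T0 CAS(4→5) writes; counter now 5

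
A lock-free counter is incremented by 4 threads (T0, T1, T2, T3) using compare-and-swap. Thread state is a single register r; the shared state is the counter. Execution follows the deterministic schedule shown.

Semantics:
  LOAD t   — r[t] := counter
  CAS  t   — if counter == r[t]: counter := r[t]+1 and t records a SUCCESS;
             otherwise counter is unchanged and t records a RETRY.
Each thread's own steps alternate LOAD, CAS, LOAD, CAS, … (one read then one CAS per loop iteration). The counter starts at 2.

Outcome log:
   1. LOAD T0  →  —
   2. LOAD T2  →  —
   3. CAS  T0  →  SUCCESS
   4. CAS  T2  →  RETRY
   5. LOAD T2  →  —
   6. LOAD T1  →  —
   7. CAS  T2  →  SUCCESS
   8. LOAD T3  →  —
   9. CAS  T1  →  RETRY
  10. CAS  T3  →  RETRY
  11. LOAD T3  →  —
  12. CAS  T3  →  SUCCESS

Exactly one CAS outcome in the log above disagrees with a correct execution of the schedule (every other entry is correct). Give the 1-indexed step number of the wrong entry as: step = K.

Re-executing:
1. LOAD T0 → mem=2 r[T0]=2 [LOAD]
2. LOAD T2 → mem=2 r[T2]=2 [LOAD]
3. CAS T0 → mem=3 r[T0]=2 [OK]
4. CAS T2 → mem=3 r[T2]=2 [RETRY]
5. LOAD T2 → mem=3 r[T2]=3 [LOAD]
6. LOAD T1 → mem=3 r[T1]=3 [LOAD]
7. CAS T2 → mem=4 r[T2]=3 [OK]
8. LOAD T3 → mem=4 r[T3]=4 [LOAD]
9. CAS T1 → mem=4 r[T1]=3 [RETRY]
10. CAS T3 → mem=5 r[T3]=4 [OK]
11. LOAD T3 → mem=5 r[T3]=5 [LOAD]
12. CAS T3 → mem=6 r[T3]=5 [OK]
Log disagrees first at step 10.

step = 10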